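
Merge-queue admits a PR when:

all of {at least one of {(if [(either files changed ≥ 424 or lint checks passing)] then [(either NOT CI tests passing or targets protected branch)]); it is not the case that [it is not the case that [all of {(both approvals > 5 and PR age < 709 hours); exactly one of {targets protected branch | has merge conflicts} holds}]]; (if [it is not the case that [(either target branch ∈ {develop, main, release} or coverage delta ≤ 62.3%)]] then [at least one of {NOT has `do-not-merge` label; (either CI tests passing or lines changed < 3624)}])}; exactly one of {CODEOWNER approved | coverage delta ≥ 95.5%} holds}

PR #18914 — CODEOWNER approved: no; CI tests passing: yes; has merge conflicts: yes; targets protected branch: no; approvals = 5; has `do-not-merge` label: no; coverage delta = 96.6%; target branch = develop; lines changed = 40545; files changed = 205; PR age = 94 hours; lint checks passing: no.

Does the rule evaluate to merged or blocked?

Atomic conditions:
  files changed ≥ 424: 205 ≥ 424 is false
  lint checks passing: no → false
  NOT CI tests passing: yes → false
  targets protected branch: no → false
  approvals > 5: 5 > 5 is false
  PR age < 709 hours: 94 < 709 is true
  has merge conflicts: yes → true
  target branch ∈ {develop, main, release}: develop is in the set → true
  coverage delta ≤ 62.3%: 96.6 ≤ 62.3 is false
  NOT has `do-not-merge` label: no → true
  CI tests passing: yes → true
  lines changed < 3624: 40545 < 3624 is false
  CODEOWNER approved: no → false
  coverage delta ≥ 95.5%: 96.6 ≥ 95.5 is true
Combine:
[1.1.1] false OR false = false
[1.1.2] false OR false = false
[1.1] false → false (antecedent false ⇒ implication holds) = true
[1.2.1.1.1] false AND true = false
[1.2.1.1.2] exactly-one(false, true) = true
[1.2.1.1] false AND true = false
[1.2.1] NOT false = true
[1.2] NOT true = false
[1.3.1.1] true OR false = true
[1.3.1] NOT true = false
[1.3.2.2] true OR false = true
[1.3.2] true OR true = true
[1.3] false → true (antecedent false ⇒ implication holds) = true
[1] true OR false OR true = true
[2] exactly-one(false, true) = true
[root] true AND true = true
Overall: true → merged

Merged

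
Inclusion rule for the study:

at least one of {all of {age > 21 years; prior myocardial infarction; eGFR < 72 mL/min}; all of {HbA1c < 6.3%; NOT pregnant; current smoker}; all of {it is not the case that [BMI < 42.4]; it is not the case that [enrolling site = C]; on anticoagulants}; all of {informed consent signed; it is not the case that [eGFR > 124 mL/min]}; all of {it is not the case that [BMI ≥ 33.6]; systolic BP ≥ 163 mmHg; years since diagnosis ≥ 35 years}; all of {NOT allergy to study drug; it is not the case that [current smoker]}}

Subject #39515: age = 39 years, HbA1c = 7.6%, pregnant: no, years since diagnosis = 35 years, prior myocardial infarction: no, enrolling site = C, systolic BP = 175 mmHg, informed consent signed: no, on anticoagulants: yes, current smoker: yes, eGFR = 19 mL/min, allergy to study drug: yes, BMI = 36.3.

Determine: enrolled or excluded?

Atomic conditions:
  age > 21 years: 39 > 21 is true
  prior myocardial infarction: no → false
  eGFR < 72 mL/min: 19 < 72 is true
  HbA1c < 6.3%: 7.6 < 6.3 is false
  NOT pregnant: no → true
  current smoker: yes → true
  BMI < 42.4: 36.3 < 42.4 is true
  enrolling site = C: C == C is true
  on anticoagulants: yes → true
  informed consent signed: no → false
  eGFR > 124 mL/min: 19 > 124 is false
  BMI ≥ 33.6: 36.3 ≥ 33.6 is true
  systolic BP ≥ 163 mmHg: 175 ≥ 163 is true
  years since diagnosis ≥ 35 years: 35 ≥ 35 is true
  NOT allergy to study drug: yes → false
Combine:
[1] true AND false AND true = false
[2] false AND true AND true = false
[3.1] NOT true = false
[3.2] NOT true = false
[3] false AND false AND true = false
[4.2] NOT false = true
[4] false AND true = false
[5.1] NOT true = false
[5] false AND true AND true = false
[6.2] NOT true = false
[6] false AND false = false
[root] false OR false OR false OR false OR false OR false = false
Overall: false → excluded

Excluded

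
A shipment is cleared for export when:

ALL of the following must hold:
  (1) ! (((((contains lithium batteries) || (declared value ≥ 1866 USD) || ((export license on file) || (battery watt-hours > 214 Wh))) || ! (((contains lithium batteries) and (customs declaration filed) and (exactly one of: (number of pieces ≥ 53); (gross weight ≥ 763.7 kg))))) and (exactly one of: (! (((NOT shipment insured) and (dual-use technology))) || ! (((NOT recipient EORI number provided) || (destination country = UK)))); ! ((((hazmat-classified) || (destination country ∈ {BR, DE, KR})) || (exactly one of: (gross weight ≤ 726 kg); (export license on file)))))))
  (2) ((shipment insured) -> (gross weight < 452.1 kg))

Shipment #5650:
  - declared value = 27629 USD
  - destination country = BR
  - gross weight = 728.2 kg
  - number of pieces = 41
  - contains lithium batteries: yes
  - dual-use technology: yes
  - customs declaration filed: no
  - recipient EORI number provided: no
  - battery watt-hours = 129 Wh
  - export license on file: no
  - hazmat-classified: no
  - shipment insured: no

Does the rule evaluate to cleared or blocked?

Atomic conditions:
  contains lithium batteries: yes → true
  declared value ≥ 1866 USD: 27629 ≥ 1866 is true
  export license on file: no → false
  battery watt-hours > 214 Wh: 129 > 214 is false
  customs declaration filed: no → false
  number of pieces ≥ 53: 41 ≥ 53 is false
  gross weight ≥ 763.7 kg: 728.2 ≥ 763.7 is false
  NOT shipment insured: no → true
  dual-use technology: yes → true
  NOT recipient EORI number provided: no → true
  destination country = UK: BR == UK is false
  hazmat-classified: no → false
  destination country ∈ {BR, DE, KR}: BR is in the set → true
  gross weight ≤ 726 kg: 728.2 ≤ 726 is false
  shipment insured: no → false
  gross weight < 452.1 kg: 728.2 < 452.1 is false
Combine:
[1.1.1.1.3] false OR false = false
[1.1.1.1] true OR true OR false = true
[1.1.1.2.1.3] exactly-one(false, false) = false
[1.1.1.2.1] true AND false AND false = false
[1.1.1.2] NOT false = true
[1.1.1] true OR true = true
[1.1.2.1.1.1] true AND true = true
[1.1.2.1.1] NOT true = false
[1.1.2.1.2.1] true OR false = true
[1.1.2.1.2] NOT true = false
[1.1.2.1] false OR false = false
[1.1.2.2.1.1] false OR true = true
[1.1.2.2.1.2] exactly-one(false, false) = false
[1.1.2.2.1] true OR false = true
[1.1.2.2] NOT true = false
[1.1.2] exactly-one(false, false) = false
[1.1] true AND false = false
[1] NOT false = true
[2] false → false (antecedent false ⇒ implication holds) = true
[root] true AND true = true
Overall: true → cleared

Cleared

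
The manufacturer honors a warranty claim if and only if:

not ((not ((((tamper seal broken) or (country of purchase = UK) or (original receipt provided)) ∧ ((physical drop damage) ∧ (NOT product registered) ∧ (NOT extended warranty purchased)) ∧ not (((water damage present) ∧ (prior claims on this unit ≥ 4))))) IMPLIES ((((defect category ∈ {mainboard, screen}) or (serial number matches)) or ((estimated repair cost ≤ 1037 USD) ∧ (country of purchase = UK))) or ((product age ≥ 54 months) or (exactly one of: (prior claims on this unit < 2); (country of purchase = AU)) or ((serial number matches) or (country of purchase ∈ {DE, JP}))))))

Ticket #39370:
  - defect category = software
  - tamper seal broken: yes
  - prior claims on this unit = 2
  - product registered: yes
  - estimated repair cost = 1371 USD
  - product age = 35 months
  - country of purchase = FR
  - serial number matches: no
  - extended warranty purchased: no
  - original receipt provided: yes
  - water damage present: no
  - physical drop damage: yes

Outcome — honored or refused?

Atomic conditions:
  tamper seal broken: yes → true
  country of purchase = UK: FR == UK is false
  original receipt provided: yes → true
  physical drop damage: yes → true
  NOT product registered: yes → false
  NOT extended warranty purchased: no → true
  water damage present: no → false
  prior claims on this unit ≥ 4: 2 ≥ 4 is false
  defect category ∈ {mainboard, screen}: software is not in the set → false
  serial number matches: no → false
  estimated repair cost ≤ 1037 USD: 1371 ≤ 1037 is false
  product age ≥ 54 months: 35 ≥ 54 is false
  prior claims on this unit < 2: 2 < 2 is false
  country of purchase = AU: FR == AU is false
  country of purchase ∈ {DE, JP}: FR is not in the set → false
Combine:
[1.1.1.1] true OR false OR true = true
[1.1.1.2] true AND false AND true = false
[1.1.1.3.1] false AND false = false
[1.1.1.3] NOT false = true
[1.1.1] true AND false AND true = false
[1.1] NOT false = true
[1.2.1.1] false OR false = false
[1.2.1.2] false AND false = false
[1.2.1] false OR false = false
[1.2.2.2] exactly-one(false, false) = false
[1.2.2.3] false OR false = false
[1.2.2] false OR false OR false = false
[1.2] false OR false = false
[1] true → false = false
[root] NOT false = true
Overall: true → honored

Honored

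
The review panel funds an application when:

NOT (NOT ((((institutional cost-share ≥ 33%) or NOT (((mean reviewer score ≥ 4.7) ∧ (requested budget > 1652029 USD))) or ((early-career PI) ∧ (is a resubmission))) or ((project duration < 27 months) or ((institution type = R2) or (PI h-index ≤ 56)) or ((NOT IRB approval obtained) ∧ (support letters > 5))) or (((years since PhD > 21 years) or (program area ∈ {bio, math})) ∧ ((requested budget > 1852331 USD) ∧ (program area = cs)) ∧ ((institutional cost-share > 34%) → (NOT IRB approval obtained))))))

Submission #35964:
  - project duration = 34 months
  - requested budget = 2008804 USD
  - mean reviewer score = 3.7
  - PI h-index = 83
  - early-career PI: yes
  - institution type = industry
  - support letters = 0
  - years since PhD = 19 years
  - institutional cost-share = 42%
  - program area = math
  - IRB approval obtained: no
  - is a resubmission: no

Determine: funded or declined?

Atomic conditions:
  institutional cost-share ≥ 33%: 42 ≥ 33 is true
  mean reviewer score ≥ 4.7: 3.7 ≥ 4.7 is false
  requested budget > 1652029 USD: 2008804 > 1652029 is true
  early-career PI: yes → true
  is a resubmission: no → false
  project duration < 27 months: 34 < 27 is false
  institution type = R2: industry == R2 is false
  PI h-index ≤ 56: 83 ≤ 56 is false
  NOT IRB approval obtained: no → true
  support letters > 5: 0 > 5 is false
  years since PhD > 21 years: 19 > 21 is false
  program area ∈ {bio, math}: math is in the set → true
  requested budget > 1852331 USD: 2008804 > 1852331 is true
  program area = cs: math == cs is false
  institutional cost-share > 34%: 42 > 34 is true
Combine:
[1.1.1.2.1] false AND true = false
[1.1.1.2] NOT false = true
[1.1.1.3] true AND false = false
[1.1.1] true OR true OR false = true
[1.1.2.2] false OR false = false
[1.1.2.3] true AND false = false
[1.1.2] false OR false OR false = false
[1.1.3.1] false OR true = true
[1.1.3.2] true AND false = false
[1.1.3.3] true → true = true
[1.1.3] true AND false AND true = false
[1.1] true OR false OR false = true
[1] NOT true = false
[root] NOT false = true
Overall: true → funded

Funded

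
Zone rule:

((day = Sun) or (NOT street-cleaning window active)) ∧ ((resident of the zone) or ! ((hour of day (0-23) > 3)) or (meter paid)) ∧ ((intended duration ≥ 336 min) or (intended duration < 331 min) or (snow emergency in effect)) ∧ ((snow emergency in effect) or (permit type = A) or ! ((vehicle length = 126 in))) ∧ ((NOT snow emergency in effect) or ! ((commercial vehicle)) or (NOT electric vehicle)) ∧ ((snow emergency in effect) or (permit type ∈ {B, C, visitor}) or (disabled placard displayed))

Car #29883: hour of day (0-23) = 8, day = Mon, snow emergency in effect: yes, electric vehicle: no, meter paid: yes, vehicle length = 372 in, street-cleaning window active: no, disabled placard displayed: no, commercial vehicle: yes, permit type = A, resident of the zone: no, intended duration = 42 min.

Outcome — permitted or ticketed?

Permitted

Atomic conditions:
  day = Sun: Mon == Sun is false
  NOT street-cleaning window active: no → true
  resident of the zone: no → false
  hour of day (0-23) > 3: 8 > 3 is true
  meter paid: yes → true
  intended duration ≥ 336 min: 42 ≥ 336 is false
  intended duration < 331 min: 42 < 331 is true
  snow emergency in effect: yes → true
  permit type = A: A == A is true
  vehicle length = 126 in: 372 == 126 is false
  NOT snow emergency in effect: yes → false
  commercial vehicle: yes → true
  NOT electric vehicle: no → true
  permit type ∈ {B, C, visitor}: A is not in the set → false
  disabled placard displayed: no → false
Combine:
[1] false OR true = true
[2.2] NOT true = false
[2] false OR false OR true = true
[3] false OR true OR true = true
[4.3] NOT false = true
[4] true OR true OR true = true
[5.2] NOT true = false
[5] false OR false OR true = true
[6] true OR false OR false = true
[root] true AND true AND true AND true AND true AND true = true
Overall: true → permitted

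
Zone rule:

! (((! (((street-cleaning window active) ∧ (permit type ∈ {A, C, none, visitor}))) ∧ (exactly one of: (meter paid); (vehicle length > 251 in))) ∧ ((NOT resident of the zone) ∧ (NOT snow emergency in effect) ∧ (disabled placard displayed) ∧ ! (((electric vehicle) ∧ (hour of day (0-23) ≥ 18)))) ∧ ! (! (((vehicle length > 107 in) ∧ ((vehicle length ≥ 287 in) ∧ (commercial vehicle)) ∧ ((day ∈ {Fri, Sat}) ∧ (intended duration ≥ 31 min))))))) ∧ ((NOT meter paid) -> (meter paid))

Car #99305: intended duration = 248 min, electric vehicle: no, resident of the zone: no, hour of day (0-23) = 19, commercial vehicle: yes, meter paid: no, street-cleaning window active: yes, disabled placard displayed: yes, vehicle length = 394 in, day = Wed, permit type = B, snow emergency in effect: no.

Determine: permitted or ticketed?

Atomic conditions:
  street-cleaning window active: yes → true
  permit type ∈ {A, C, none, visitor}: B is not in the set → false
  meter paid: no → false
  vehicle length > 251 in: 394 > 251 is true
  NOT resident of the zone: no → true
  NOT snow emergency in effect: no → true
  disabled placard displayed: yes → true
  electric vehicle: no → false
  hour of day (0-23) ≥ 18: 19 ≥ 18 is true
  vehicle length > 107 in: 394 > 107 is true
  vehicle length ≥ 287 in: 394 ≥ 287 is true
  commercial vehicle: yes → true
  day ∈ {Fri, Sat}: Wed is not in the set → false
  intended duration ≥ 31 min: 248 ≥ 31 is true
  NOT meter paid: no → true
Combine:
[1.1.1.1.1] true AND false = false
[1.1.1.1] NOT false = true
[1.1.1.2] exactly-one(false, true) = true
[1.1.1] true AND true = true
[1.1.2.4.1] false AND true = false
[1.1.2.4] NOT false = true
[1.1.2] true AND true AND true AND true = true
[1.1.3.1.1.2] true AND true = true
[1.1.3.1.1.3] false AND true = false
[1.1.3.1.1] true AND true AND false = false
[1.1.3.1] NOT false = true
[1.1.3] NOT true = false
[1.1] true AND true AND false = false
[1] NOT false = true
[2] true → false = false
[root] true AND false = false
Overall: false → ticketed

Ticketed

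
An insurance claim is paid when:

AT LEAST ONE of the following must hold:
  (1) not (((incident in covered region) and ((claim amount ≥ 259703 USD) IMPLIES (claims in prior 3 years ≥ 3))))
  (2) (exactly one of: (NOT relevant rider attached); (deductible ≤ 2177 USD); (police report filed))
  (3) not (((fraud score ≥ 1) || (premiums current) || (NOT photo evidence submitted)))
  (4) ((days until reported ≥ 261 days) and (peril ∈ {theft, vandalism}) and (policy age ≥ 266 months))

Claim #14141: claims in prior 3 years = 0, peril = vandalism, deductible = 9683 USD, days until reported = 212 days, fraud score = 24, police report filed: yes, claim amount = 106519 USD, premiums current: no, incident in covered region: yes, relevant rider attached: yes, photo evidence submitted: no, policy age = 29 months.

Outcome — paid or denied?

Paid

Atomic conditions:
  incident in covered region: yes → true
  claim amount ≥ 259703 USD: 106519 ≥ 259703 is false
  claims in prior 3 years ≥ 3: 0 ≥ 3 is false
  NOT relevant rider attached: yes → false
  deductible ≤ 2177 USD: 9683 ≤ 2177 is false
  police report filed: yes → true
  fraud score ≥ 1: 24 ≥ 1 is true
  premiums current: no → false
  NOT photo evidence submitted: no → true
  days until reported ≥ 261 days: 212 ≥ 261 is false
  peril ∈ {theft, vandalism}: vandalism is in the set → true
  policy age ≥ 266 months: 29 ≥ 266 is false
Combine:
[1.1.2] false → false (antecedent false ⇒ implication holds) = true
[1.1] true AND true = true
[1] NOT true = false
[2] exactly-one(false, false, true) = true
[3.1] true OR false OR true = true
[3] NOT true = false
[4] false AND true AND false = false
[root] false OR true OR false OR false = true
Overall: true → paid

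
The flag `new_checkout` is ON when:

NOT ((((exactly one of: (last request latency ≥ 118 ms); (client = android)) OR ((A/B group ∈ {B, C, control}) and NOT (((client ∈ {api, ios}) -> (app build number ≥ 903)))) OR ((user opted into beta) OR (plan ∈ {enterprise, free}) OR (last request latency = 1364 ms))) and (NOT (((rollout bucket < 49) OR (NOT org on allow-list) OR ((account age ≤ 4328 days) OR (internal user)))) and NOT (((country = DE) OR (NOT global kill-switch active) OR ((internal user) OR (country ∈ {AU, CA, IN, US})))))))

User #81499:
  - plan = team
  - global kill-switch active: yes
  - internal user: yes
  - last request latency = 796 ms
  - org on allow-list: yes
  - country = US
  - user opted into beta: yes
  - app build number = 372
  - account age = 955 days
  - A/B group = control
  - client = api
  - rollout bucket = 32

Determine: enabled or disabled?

Enabled

Atomic conditions:
  last request latency ≥ 118 ms: 796 ≥ 118 is true
  client = android: api == android is false
  A/B group ∈ {B, C, control}: control is in the set → true
  client ∈ {api, ios}: api is in the set → true
  app build number ≥ 903: 372 ≥ 903 is false
  user opted into beta: yes → true
  plan ∈ {enterprise, free}: team is not in the set → false
  last request latency = 1364 ms: 796 == 1364 is false
  rollout bucket < 49: 32 < 49 is true
  NOT org on allow-list: yes → false
  account age ≤ 4328 days: 955 ≤ 4328 is true
  internal user: yes → true
  country = DE: US == DE is false
  NOT global kill-switch active: yes → false
  country ∈ {AU, CA, IN, US}: US is in the set → true
Combine:
[1.1.1] exactly-one(true, false) = true
[1.1.2.2.1] true → false = false
[1.1.2.2] NOT false = true
[1.1.2] true AND true = true
[1.1.3] true OR false OR false = true
[1.1] true OR true OR true = true
[1.2.1.1.3] true OR true = true
[1.2.1.1] true OR false OR true = true
[1.2.1] NOT true = false
[1.2.2.1.3] true OR true = true
[1.2.2.1] false OR false OR true = true
[1.2.2] NOT true = false
[1.2] false AND false = false
[1] true AND false = false
[root] NOT false = true
Overall: true → enabled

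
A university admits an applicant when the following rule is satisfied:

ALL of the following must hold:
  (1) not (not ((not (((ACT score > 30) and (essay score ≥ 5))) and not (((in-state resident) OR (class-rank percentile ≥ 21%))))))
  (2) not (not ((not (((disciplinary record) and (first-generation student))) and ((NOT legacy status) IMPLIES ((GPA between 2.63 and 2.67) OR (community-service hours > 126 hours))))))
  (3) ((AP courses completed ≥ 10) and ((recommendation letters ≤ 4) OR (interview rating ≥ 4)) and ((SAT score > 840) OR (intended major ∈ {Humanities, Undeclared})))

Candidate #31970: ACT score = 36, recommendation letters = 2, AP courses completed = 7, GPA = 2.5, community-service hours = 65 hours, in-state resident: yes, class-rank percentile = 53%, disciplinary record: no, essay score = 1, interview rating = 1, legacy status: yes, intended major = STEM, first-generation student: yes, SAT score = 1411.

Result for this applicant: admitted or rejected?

Rejected

Atomic conditions:
  ACT score > 30: 36 > 30 is true
  essay score ≥ 5: 1 ≥ 5 is false
  in-state resident: yes → true
  class-rank percentile ≥ 21%: 53 ≥ 21 is true
  disciplinary record: no → false
  first-generation student: yes → true
  NOT legacy status: yes → false
  GPA between 2.63 and 2.67: 2.5 in [2.63, 2.67] is false
  community-service hours > 126 hours: 65 > 126 is false
  AP courses completed ≥ 10: 7 ≥ 10 is false
  recommendation letters ≤ 4: 2 ≤ 4 is true
  interview rating ≥ 4: 1 ≥ 4 is false
  SAT score > 840: 1411 > 840 is true
  intended major ∈ {Humanities, Undeclared}: STEM is not in the set → false
Combine:
[1.1.1.1.1] true AND false = false
[1.1.1.1] NOT false = true
[1.1.1.2.1] true OR true = true
[1.1.1.2] NOT true = false
[1.1.1] true AND false = false
[1.1] NOT false = true
[1] NOT true = false
[2.1.1.1.1] false AND true = false
[2.1.1.1] NOT false = true
[2.1.1.2.2] false OR false = false
[2.1.1.2] false → false (antecedent false ⇒ implication holds) = true
[2.1.1] true AND true = true
[2.1] NOT true = false
[2] NOT false = true
[3.2] true OR false = true
[3.3] true OR false = true
[3] false AND true AND true = false
[root] false AND true AND false = false
Overall: false → rejected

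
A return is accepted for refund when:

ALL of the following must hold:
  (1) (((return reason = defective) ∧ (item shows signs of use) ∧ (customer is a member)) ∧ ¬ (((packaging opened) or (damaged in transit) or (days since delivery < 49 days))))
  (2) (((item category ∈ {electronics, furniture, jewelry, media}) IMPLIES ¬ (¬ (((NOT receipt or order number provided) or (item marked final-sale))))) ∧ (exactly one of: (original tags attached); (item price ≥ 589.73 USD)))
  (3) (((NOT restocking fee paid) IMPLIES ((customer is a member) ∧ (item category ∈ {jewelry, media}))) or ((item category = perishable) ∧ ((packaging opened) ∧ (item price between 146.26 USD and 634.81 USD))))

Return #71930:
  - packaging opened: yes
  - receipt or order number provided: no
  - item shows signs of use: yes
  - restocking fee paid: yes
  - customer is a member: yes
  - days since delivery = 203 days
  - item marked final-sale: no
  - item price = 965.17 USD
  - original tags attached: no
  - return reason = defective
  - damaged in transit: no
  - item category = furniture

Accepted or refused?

Refused

Atomic conditions:
  return reason = defective: defective == defective is true
  item shows signs of use: yes → true
  customer is a member: yes → true
  packaging opened: yes → true
  damaged in transit: no → false
  days since delivery < 49 days: 203 < 49 is false
  item category ∈ {electronics, furniture, jewelry, media}: furniture is in the set → true
  NOT receipt or order number provided: no → true
  item marked final-sale: no → false
  original tags attached: no → false
  item price ≥ 589.73 USD: 965.17 ≥ 589.73 is true
  NOT restocking fee paid: yes → false
  item category ∈ {jewelry, media}: furniture is not in the set → false
  item category = perishable: furniture == perishable is false
  item price between 146.26 USD and 634.81 USD: 965.17 in [146.26, 634.81] is false
Combine:
[1.1] true AND true AND true = true
[1.2.1] true OR false OR false = true
[1.2] NOT true = false
[1] true AND false = false
[2.1.2.1.1] true OR false = true
[2.1.2.1] NOT true = false
[2.1.2] NOT false = true
[2.1] true → true = true
[2.2] exactly-one(false, true) = true
[2] true AND true = true
[3.1.2] true AND false = false
[3.1] false → false (antecedent false ⇒ implication holds) = true
[3.2.2] true AND false = false
[3.2] false AND false = false
[3] true OR false = true
[root] false AND true AND true = false
Overall: false → refused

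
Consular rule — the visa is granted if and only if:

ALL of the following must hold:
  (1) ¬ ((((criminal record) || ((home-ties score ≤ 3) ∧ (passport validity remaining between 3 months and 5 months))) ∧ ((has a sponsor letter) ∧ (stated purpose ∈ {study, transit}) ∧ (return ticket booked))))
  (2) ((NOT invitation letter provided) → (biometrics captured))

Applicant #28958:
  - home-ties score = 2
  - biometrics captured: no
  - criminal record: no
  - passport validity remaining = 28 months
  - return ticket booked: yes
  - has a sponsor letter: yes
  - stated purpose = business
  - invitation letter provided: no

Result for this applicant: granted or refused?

Atomic conditions:
  criminal record: no → false
  home-ties score ≤ 3: 2 ≤ 3 is true
  passport validity remaining between 3 months and 5 months: 28 in [3, 5] is false
  has a sponsor letter: yes → true
  stated purpose ∈ {study, transit}: business is not in the set → false
  return ticket booked: yes → true
  NOT invitation letter provided: no → true
  biometrics captured: no → false
Combine:
[1.1.1.2] true AND false = false
[1.1.1] false OR false = false
[1.1.2] true AND false AND true = false
[1.1] false AND false = false
[1] NOT false = true
[2] true → false = false
[root] true AND false = false
Overall: false → refused

Refused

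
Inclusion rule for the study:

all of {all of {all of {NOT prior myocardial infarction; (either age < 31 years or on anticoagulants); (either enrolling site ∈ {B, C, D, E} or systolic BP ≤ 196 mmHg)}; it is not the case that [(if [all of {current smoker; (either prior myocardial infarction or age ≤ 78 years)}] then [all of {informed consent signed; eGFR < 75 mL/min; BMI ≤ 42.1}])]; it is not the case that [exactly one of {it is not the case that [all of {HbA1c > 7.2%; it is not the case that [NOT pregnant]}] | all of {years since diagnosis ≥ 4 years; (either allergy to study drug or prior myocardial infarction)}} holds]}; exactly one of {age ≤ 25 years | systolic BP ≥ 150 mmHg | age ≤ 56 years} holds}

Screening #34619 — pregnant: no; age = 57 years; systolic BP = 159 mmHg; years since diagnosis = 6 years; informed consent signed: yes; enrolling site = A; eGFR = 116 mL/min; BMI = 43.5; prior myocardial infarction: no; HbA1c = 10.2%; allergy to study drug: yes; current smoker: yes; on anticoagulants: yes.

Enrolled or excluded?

Atomic conditions:
  NOT prior myocardial infarction: no → true
  age < 31 years: 57 < 31 is false
  on anticoagulants: yes → true
  enrolling site ∈ {B, C, D, E}: A is not in the set → false
  systolic BP ≤ 196 mmHg: 159 ≤ 196 is true
  current smoker: yes → true
  prior myocardial infarction: no → false
  age ≤ 78 years: 57 ≤ 78 is true
  informed consent signed: yes → true
  eGFR < 75 mL/min: 116 < 75 is false
  BMI ≤ 42.1: 43.5 ≤ 42.1 is false
  HbA1c > 7.2%: 10.2 > 7.2 is true
  NOT pregnant: no → true
  years since diagnosis ≥ 4 years: 6 ≥ 4 is true
  allergy to study drug: yes → true
  age ≤ 25 years: 57 ≤ 25 is false
  systolic BP ≥ 150 mmHg: 159 ≥ 150 is true
  age ≤ 56 years: 57 ≤ 56 is false
Combine:
[1.1.2] false OR true = true
[1.1.3] false OR true = true
[1.1] true AND true AND true = true
[1.2.1.1.2] false OR true = true
[1.2.1.1] true AND true = true
[1.2.1.2] true AND false AND false = false
[1.2.1] true → false = false
[1.2] NOT false = true
[1.3.1.1.1.2] NOT true = false
[1.3.1.1.1] true AND false = false
[1.3.1.1] NOT false = true
[1.3.1.2.2] true OR false = true
[1.3.1.2] true AND true = true
[1.3.1] exactly-one(true, true) = false
[1.3] NOT false = true
[1] true AND true AND true = true
[2] exactly-one(false, true, false) = true
[root] true AND true = true
Overall: true → enrolled

Enrolled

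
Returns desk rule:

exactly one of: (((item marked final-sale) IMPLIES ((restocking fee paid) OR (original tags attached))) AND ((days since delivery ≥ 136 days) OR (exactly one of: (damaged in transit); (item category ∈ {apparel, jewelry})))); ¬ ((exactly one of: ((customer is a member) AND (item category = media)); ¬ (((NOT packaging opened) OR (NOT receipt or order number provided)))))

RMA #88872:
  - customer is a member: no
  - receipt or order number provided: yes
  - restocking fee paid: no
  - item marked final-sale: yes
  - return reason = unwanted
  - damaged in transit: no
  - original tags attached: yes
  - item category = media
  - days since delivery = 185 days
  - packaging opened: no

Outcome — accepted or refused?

Atomic conditions:
  item marked final-sale: yes → true
  restocking fee paid: no → false
  original tags attached: yes → true
  days since delivery ≥ 136 days: 185 ≥ 136 is true
  damaged in transit: no → false
  item category ∈ {apparel, jewelry}: media is not in the set → false
  customer is a member: no → false
  item category = media: media == media is true
  NOT packaging opened: no → true
  NOT receipt or order number provided: yes → false
Combine:
[1.1.2] false OR true = true
[1.1] true → true = true
[1.2.2] exactly-one(false, false) = false
[1.2] true OR false = true
[1] true AND true = true
[2.1.1] false AND true = false
[2.1.2.1] true OR false = true
[2.1.2] NOT true = false
[2.1] exactly-one(false, false) = false
[2] NOT false = true
[root] exactly-one(true, true) = false
Overall: false → refused

Refused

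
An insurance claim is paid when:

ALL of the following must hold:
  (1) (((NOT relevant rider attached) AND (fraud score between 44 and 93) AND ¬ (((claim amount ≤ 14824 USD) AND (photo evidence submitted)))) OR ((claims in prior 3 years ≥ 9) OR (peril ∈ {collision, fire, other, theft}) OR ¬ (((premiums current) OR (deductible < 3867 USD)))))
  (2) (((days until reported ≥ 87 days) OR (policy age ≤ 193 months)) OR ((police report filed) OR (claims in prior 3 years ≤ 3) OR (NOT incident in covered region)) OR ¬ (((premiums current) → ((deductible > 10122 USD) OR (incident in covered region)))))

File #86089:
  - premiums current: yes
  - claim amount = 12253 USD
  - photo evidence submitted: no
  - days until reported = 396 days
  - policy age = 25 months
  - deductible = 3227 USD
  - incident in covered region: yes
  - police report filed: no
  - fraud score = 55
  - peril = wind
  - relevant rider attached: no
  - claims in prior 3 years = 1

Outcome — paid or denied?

Paid

Atomic conditions:
  NOT relevant rider attached: no → true
  fraud score between 44 and 93: 55 in [44, 93] is true
  claim amount ≤ 14824 USD: 12253 ≤ 14824 is true
  photo evidence submitted: no → false
  claims in prior 3 years ≥ 9: 1 ≥ 9 is false
  peril ∈ {collision, fire, other, theft}: wind is not in the set → false
  premiums current: yes → true
  deductible < 3867 USD: 3227 < 3867 is true
  days until reported ≥ 87 days: 396 ≥ 87 is true
  policy age ≤ 193 months: 25 ≤ 193 is true
  police report filed: no → false
  claims in prior 3 years ≤ 3: 1 ≤ 3 is true
  NOT incident in covered region: yes → false
  deductible > 10122 USD: 3227 > 10122 is false
  incident in covered region: yes → true
Combine:
[1.1.3.1] true AND false = false
[1.1.3] NOT false = true
[1.1] true AND true AND true = true
[1.2.3.1] true OR true = true
[1.2.3] NOT true = false
[1.2] false OR false OR false = false
[1] true OR false = true
[2.1] true OR true = true
[2.2] false OR true OR false = true
[2.3.1.2] false OR true = true
[2.3.1] true → true = true
[2.3] NOT true = false
[2] true OR true OR false = true
[root] true AND true = true
Overall: true → paid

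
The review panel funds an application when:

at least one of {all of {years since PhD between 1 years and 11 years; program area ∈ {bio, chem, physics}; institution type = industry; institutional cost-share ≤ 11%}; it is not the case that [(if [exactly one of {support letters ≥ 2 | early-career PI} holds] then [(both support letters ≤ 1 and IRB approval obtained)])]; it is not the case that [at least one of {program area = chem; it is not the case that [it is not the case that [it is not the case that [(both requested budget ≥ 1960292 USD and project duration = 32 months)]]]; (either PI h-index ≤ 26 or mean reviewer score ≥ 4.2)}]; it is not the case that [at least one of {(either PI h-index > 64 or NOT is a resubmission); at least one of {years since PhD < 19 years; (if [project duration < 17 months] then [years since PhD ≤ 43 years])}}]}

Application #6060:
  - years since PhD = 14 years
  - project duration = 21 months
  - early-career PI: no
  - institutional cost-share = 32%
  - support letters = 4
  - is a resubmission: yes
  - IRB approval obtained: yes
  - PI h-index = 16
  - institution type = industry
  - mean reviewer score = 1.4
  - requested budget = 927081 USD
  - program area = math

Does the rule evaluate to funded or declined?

Funded

Atomic conditions:
  years since PhD between 1 years and 11 years: 14 in [1, 11] is false
  program area ∈ {bio, chem, physics}: math is not in the set → false
  institution type = industry: industry == industry is true
  institutional cost-share ≤ 11%: 32 ≤ 11 is false
  support letters ≥ 2: 4 ≥ 2 is true
  early-career PI: no → false
  support letters ≤ 1: 4 ≤ 1 is false
  IRB approval obtained: yes → true
  program area = chem: math == chem is false
  requested budget ≥ 1960292 USD: 927081 ≥ 1960292 is false
  project duration = 32 months: 21 == 32 is false
  PI h-index ≤ 26: 16 ≤ 26 is true
  mean reviewer score ≥ 4.2: 1.4 ≥ 4.2 is false
  PI h-index > 64: 16 > 64 is false
  NOT is a resubmission: yes → false
  years since PhD < 19 years: 14 < 19 is true
  project duration < 17 months: 21 < 17 is false
  years since PhD ≤ 43 years: 14 ≤ 43 is true
Combine:
[1] false AND false AND true AND false = false
[2.1.1] exactly-one(true, false) = true
[2.1.2] false AND true = false
[2.1] true → false = false
[2] NOT false = true
[3.1.2.1.1.1] false AND false = false
[3.1.2.1.1] NOT false = true
[3.1.2.1] NOT true = false
[3.1.2] NOT false = true
[3.1.3] true OR false = true
[3.1] false OR true OR true = true
[3] NOT true = false
[4.1.1] false OR false = false
[4.1.2.2] false → true (antecedent false ⇒ implication holds) = true
[4.1.2] true OR true = true
[4.1] false OR true = true
[4] NOT true = false
[root] false OR true OR false OR false = true
Overall: true → funded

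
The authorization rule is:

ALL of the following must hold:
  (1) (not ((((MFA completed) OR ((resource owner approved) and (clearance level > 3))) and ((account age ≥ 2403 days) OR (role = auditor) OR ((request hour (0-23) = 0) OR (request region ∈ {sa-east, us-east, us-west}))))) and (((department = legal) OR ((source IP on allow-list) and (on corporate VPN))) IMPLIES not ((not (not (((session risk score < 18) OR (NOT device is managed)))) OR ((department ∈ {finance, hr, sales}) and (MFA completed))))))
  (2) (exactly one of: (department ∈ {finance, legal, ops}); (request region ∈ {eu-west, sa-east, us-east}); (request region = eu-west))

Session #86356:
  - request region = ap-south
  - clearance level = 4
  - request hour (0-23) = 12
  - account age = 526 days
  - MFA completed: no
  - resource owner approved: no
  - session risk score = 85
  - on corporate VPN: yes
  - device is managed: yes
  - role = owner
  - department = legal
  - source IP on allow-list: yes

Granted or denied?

Atomic conditions:
  MFA completed: no → false
  resource owner approved: no → false
  clearance level > 3: 4 > 3 is true
  account age ≥ 2403 days: 526 ≥ 2403 is false
  role = auditor: owner == auditor is false
  request hour (0-23) = 0: 12 == 0 is false
  request region ∈ {sa-east, us-east, us-west}: ap-south is not in the set → false
  department = legal: legal == legal is true
  source IP on allow-list: yes → true
  on corporate VPN: yes → true
  session risk score < 18: 85 < 18 is false
  NOT device is managed: yes → false
  department ∈ {finance, hr, sales}: legal is not in the set → false
  department ∈ {finance, legal, ops}: legal is in the set → true
  request region ∈ {eu-west, sa-east, us-east}: ap-south is not in the set → false
  request region = eu-west: ap-south == eu-west is false
Combine:
[1.1.1.1.2] false AND true = false
[1.1.1.1] false OR false = false
[1.1.1.2.3] false OR false = false
[1.1.1.2] false OR false OR false = false
[1.1.1] false AND false = false
[1.1] NOT false = true
[1.2.1.2] true AND true = true
[1.2.1] true OR true = true
[1.2.2.1.1.1.1] false OR false = false
[1.2.2.1.1.1] NOT false = true
[1.2.2.1.1] NOT true = false
[1.2.2.1.2] false AND false = false
[1.2.2.1] false OR false = false
[1.2.2] NOT false = true
[1.2] true → true = true
[1] true AND true = true
[2] exactly-one(true, false, false) = true
[root] true AND true = true
Overall: true → granted

Granted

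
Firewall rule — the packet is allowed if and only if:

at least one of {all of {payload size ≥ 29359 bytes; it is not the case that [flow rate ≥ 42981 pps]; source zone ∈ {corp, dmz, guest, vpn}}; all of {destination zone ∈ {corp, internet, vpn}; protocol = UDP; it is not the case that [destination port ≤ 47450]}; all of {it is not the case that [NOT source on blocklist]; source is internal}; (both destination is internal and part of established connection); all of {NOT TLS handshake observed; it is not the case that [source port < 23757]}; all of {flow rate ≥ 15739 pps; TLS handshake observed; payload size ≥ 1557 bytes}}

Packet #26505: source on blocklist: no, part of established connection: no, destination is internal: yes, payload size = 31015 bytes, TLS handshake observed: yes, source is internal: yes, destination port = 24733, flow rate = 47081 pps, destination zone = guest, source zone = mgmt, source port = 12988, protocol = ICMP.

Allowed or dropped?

Allowed

Atomic conditions:
  payload size ≥ 29359 bytes: 31015 ≥ 29359 is true
  flow rate ≥ 42981 pps: 47081 ≥ 42981 is true
  source zone ∈ {corp, dmz, guest, vpn}: mgmt is not in the set → false
  destination zone ∈ {corp, internet, vpn}: guest is not in the set → false
  protocol = UDP: ICMP == UDP is false
  destination port ≤ 47450: 24733 ≤ 47450 is true
  NOT source on blocklist: no → true
  source is internal: yes → true
  destination is internal: yes → true
  part of established connection: no → false
  NOT TLS handshake observed: yes → false
  source port < 23757: 12988 < 23757 is true
  flow rate ≥ 15739 pps: 47081 ≥ 15739 is true
  TLS handshake observed: yes → true
  payload size ≥ 1557 bytes: 31015 ≥ 1557 is true
Combine:
[1.2] NOT true = false
[1] true AND false AND false = false
[2.3] NOT true = false
[2] false AND false AND false = false
[3.1] NOT true = false
[3] false AND true = false
[4] true AND false = false
[5.2] NOT true = false
[5] false AND false = false
[6] true AND true AND true = true
[root] false OR false OR false OR false OR false OR true = true
Overall: true → allowed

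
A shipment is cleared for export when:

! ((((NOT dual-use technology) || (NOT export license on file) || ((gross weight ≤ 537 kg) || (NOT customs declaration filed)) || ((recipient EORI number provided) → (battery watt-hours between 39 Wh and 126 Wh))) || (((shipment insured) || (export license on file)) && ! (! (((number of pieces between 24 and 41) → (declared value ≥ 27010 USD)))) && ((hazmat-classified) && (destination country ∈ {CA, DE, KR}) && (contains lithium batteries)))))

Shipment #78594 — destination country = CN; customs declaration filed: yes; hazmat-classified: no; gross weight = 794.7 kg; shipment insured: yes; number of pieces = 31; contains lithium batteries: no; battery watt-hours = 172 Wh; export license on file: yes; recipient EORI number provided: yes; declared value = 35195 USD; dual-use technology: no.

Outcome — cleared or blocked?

Atomic conditions:
  NOT dual-use technology: no → true
  NOT export license on file: yes → false
  gross weight ≤ 537 kg: 794.7 ≤ 537 is false
  NOT customs declaration filed: yes → false
  recipient EORI number provided: yes → true
  battery watt-hours between 39 Wh and 126 Wh: 172 in [39, 126] is false
  shipment insured: yes → true
  export license on file: yes → true
  number of pieces between 24 and 41: 31 in [24, 41] is true
  declared value ≥ 27010 USD: 35195 ≥ 27010 is true
  hazmat-classified: no → false
  destination country ∈ {CA, DE, KR}: CN is not in the set → false
  contains lithium batteries: no → false
Combine:
[1.1.3] false OR false = false
[1.1.4] true → false = false
[1.1] true OR false OR false OR false = true
[1.2.1] true OR true = true
[1.2.2.1.1] true → true = true
[1.2.2.1] NOT true = false
[1.2.2] NOT false = true
[1.2.3] false AND false AND false = false
[1.2] true AND true AND false = false
[1] true OR false = true
[root] NOT true = false
Overall: false → blocked

Blocked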